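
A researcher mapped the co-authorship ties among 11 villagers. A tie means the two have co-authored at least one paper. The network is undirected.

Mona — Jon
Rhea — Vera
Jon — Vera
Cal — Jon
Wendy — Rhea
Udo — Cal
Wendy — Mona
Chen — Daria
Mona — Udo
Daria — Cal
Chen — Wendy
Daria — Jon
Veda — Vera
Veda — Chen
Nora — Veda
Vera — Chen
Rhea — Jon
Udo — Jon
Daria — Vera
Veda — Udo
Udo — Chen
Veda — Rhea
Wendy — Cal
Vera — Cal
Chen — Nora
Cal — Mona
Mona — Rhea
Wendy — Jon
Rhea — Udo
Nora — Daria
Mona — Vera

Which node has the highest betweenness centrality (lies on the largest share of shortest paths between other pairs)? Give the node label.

Chen

Unnormalized betweenness of each node: Cal:151/90, Chen:127/30, Daria:19/6, Jon:107/45, Mona:23/30, Nora:1/3, Rhea:83/45, Udo:481/180, Veda:31/12, Vera:79/20, Wendy:251/180.
Chen has the largest value, 127/30, making it the main broker — the node through which the most shortest paths run.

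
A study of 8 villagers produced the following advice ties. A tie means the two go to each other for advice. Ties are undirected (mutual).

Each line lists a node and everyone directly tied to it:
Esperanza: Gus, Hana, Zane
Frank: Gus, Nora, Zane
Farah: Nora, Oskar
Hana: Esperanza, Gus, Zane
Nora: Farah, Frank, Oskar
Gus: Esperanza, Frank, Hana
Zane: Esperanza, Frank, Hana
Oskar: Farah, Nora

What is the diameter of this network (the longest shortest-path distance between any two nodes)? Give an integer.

4

Eccentricity of each node (its greatest distance to any other): Esperanza:4, Farah:4, Frank:2, Gus:3, Hana:4, Nora:3, Oskar:4, Zane:3.
The maximum eccentricity is 4, realized for instance by the pair Esperanza–Farah via Esperanza – Zane – Frank – Nora – Farah. So the diameter is 4.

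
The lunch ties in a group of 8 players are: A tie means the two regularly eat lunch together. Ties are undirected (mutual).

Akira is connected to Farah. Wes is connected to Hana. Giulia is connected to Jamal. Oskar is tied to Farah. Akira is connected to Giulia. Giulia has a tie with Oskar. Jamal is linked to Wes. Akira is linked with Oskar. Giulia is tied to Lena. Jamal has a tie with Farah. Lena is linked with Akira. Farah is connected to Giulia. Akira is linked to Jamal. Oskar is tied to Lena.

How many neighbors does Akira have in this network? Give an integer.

5

Akira is directly tied to Farah, Giulia, Jamal, Lena, and Oskar. That is 5 neighbors, so the degree of Akira is 5.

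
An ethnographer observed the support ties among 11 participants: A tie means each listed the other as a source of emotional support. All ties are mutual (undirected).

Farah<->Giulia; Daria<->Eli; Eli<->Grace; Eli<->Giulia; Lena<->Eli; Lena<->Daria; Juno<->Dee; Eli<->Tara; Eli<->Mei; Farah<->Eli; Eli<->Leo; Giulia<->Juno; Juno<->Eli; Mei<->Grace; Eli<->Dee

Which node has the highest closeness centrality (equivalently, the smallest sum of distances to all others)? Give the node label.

Farness (sum of distances to all others) for each node — Daria:18, Dee:18, Eli:10, Farah:18, Giulia:17, Grace:18, Juno:17, Lena:18, Leo:19, Mei:18, Tara:19.
The smallest farness is 10, for Eli, so Eli has the highest closeness.

Eli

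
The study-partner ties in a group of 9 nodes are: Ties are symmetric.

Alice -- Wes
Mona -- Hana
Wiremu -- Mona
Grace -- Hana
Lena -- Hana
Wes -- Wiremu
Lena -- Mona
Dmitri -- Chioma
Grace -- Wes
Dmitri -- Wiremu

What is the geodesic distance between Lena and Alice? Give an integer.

4

One shortest route is Lena – Hana – Grace – Wes – Alice, which uses 4 edges, and at distance 3 from Lena we only reach {Dmitri, Wes}, which does not include Alice. So d(Lena,Alice) = 4.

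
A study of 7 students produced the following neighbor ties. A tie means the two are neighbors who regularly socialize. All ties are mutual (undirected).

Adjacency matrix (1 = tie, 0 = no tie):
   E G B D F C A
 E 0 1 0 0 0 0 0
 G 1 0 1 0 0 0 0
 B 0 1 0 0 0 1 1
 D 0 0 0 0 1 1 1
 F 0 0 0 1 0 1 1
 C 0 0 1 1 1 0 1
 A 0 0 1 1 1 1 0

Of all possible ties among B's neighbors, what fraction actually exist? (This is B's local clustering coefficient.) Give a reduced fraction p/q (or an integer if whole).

B's neighbors: A, C, and G (k = 3).
Possible neighbor pairs: C(3,2) = 3. Edges among them: A–C → e = 1.
Clustering(B) = 1/3.

1/3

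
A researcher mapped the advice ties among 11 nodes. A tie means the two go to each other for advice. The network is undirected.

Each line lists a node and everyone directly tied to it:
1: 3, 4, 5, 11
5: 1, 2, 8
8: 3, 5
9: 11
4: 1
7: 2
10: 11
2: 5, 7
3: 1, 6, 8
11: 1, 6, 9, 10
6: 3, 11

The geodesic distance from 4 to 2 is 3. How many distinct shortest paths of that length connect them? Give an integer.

1

The shortest distance is 3, and the only length-3 path is 4–1–5–2. So there is exactly 1 shortest path.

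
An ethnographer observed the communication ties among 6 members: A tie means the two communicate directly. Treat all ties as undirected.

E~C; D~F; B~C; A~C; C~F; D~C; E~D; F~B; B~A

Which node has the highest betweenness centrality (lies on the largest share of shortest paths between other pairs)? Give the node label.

Unnormalized betweenness of each node: A:0, B:1/2, C:9/2, D:1/2, E:0, F:1/2.
C has the largest value, 9/2, making it the main broker — the node through which the most shortest paths run.

C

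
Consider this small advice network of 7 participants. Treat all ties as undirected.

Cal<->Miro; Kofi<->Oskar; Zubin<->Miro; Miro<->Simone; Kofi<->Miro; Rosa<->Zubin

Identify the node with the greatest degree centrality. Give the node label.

Miro

Degrees — Cal:1, Kofi:2, Miro:4, Oskar:1, Rosa:1, Simone:1, Zubin:2.
The maximum is 4, attained only by Miro.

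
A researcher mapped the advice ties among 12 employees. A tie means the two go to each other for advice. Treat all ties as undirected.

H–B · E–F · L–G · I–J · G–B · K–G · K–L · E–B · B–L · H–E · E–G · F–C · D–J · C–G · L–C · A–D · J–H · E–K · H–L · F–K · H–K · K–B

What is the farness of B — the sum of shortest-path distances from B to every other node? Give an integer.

21

Distances from B: A:4, C:2, D:3, E:1, F:2, G:1, H:1, I:3, J:2, K:1, L:1.
Sum = 4 + 2 + 3 + 1 + 2 + 1 + 1 + 3 + 2 + 1 + 1 = 21.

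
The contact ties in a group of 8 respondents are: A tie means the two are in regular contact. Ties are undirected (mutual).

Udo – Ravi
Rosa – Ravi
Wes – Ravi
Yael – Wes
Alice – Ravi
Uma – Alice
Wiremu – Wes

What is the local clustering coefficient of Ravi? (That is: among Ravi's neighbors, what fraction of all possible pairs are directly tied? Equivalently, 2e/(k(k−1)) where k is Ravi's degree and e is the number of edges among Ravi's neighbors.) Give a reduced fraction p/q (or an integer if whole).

Ravi's neighbors: Alice, Rosa, Udo, and Wes (k = 4).
Possible neighbor pairs: C(4,2) = 6. Edges among them: none → e = 0.
Clustering(Ravi) = 0/6 = 0.

0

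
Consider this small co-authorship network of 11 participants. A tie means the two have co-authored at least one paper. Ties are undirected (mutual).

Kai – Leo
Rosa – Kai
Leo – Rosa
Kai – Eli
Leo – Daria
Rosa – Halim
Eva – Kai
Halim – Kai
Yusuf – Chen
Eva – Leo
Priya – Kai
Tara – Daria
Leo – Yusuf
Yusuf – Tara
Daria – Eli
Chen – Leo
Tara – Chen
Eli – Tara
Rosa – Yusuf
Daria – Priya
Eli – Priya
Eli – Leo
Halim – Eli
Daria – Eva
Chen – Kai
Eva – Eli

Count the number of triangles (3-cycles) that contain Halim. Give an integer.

2

Halim's neighbors: Eli, Kai, and Rosa.
Neighbor pairs that are themselves tied: Halim–Eli–Kai; Halim–Kai–Rosa. Each forms one triangle with Halim, for 2 in total.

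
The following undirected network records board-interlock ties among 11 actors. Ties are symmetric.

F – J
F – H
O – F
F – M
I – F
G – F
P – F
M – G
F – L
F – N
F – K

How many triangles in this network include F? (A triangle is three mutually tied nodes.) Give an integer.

1

F's neighbors: G, H, I, J, K, L, M, N, O, and P.
Neighbor pairs that are themselves tied: F–G–M. Each forms one triangle with F, for 1 in total.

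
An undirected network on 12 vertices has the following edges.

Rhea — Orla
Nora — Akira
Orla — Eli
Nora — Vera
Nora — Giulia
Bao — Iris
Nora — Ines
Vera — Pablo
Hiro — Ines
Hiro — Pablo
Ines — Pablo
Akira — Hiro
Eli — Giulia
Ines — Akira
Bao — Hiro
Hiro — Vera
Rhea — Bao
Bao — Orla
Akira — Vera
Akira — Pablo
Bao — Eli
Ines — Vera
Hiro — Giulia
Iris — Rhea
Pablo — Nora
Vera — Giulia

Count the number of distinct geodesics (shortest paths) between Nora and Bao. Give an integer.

The shortest distance is 3. The length-3 paths are: Nora–Giulia–Eli–Bao; Nora–Ines–Hiro–Bao; Nora–Akira–Hiro–Bao; Nora–Vera–Hiro–Bao; Nora–Pablo–Hiro–Bao; Nora–Giulia–Hiro–Bao.
That gives 6 distinct shortest paths.

6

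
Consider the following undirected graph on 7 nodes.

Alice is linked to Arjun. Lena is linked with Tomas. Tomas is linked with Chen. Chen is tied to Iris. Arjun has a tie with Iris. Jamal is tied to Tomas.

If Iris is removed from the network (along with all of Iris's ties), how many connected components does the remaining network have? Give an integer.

Without Iris, the remaining ties split the others into: {Alice, Arjun}; {Chen, Jamal, Lena, Tomas}.
That's 2 separate components.

2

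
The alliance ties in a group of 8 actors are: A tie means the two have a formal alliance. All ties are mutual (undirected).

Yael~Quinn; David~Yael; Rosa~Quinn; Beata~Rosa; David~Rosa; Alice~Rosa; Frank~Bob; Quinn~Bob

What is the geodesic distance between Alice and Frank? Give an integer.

4

One shortest route is Alice – Rosa – Quinn – Bob – Frank, which uses 4 edges, and at distance 3 from Alice we only reach {Bob, Yael}, which does not include Frank. So d(Alice,Frank) = 4.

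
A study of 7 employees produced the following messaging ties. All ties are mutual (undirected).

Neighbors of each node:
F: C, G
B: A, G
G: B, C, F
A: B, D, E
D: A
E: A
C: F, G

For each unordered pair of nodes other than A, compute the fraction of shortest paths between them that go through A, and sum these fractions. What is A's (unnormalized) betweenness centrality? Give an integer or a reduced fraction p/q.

Pairs whose geodesics pass through A — C–E: 1; C–D: 1; E–B: 1; E–G: 1; E–D: 1; E–F: 1; B–D: 1; G–D: 1; D–F: 1.
All other pairs contribute 0.
Summing the contributions gives betweenness(A) = 9.

9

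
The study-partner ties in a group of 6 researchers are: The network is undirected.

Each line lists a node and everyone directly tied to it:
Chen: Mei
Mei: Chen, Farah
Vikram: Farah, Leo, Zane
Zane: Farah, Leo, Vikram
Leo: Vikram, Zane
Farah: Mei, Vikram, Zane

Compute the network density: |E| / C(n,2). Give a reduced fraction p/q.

There are 7 edges and 6 nodes, so the maximum possible is C(6,2) = 15.
Density = 7/15.

7/15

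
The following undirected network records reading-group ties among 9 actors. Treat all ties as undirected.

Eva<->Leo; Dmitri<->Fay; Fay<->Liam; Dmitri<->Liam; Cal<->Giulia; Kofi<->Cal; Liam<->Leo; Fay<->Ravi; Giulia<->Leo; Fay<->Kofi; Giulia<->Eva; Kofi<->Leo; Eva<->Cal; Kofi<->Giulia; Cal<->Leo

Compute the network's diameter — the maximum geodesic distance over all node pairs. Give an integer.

4

Eccentricity of each node (its greatest distance to any other): Cal:3, Dmitri:3, Eva:4, Fay:3, Giulia:3, Kofi:2, Leo:3, Liam:2, Ravi:4.
The maximum eccentricity is 4, realized for instance by the pair Eva–Ravi via Eva – Giulia – Kofi – Fay – Ravi. So the diameter is 4.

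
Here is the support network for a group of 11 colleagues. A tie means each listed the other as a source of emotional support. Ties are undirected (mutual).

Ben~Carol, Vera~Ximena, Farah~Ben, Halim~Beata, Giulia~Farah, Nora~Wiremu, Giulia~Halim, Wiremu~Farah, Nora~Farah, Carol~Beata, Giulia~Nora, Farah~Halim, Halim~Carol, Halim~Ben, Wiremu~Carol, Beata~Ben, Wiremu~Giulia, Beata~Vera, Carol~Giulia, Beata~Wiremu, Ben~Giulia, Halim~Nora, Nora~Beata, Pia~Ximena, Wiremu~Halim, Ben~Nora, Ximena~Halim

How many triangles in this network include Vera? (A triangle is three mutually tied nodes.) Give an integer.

0

Vera's neighbors are Beata and Ximena, but none of them are tied to each other, so no triangle contains Vera.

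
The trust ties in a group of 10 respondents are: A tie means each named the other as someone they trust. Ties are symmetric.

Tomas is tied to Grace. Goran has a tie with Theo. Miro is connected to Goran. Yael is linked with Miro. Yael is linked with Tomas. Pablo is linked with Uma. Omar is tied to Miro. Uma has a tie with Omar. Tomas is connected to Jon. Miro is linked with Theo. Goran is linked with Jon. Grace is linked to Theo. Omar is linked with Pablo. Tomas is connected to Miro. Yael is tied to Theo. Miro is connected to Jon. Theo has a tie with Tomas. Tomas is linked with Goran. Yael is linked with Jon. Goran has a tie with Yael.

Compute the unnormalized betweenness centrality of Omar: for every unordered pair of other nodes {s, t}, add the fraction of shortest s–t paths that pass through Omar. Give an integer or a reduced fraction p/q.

14

Pairs whose geodesics pass through Omar — Tomas–Pablo: 1; Tomas–Uma: 1; Yael–Pablo: 1; Yael–Uma: 1; Goran–Pablo: 1; Goran–Uma: 1; Miro–Pablo: 1; Miro–Uma: 1; Jon–Pablo: 1; Jon–Uma: 1; Theo–Pablo: 1; Theo–Uma: 1; Grace–Pablo: 2/2; Grace–Uma: 2/2.
All other pairs contribute 0.
Summing the contributions gives betweenness(Omar) = 14.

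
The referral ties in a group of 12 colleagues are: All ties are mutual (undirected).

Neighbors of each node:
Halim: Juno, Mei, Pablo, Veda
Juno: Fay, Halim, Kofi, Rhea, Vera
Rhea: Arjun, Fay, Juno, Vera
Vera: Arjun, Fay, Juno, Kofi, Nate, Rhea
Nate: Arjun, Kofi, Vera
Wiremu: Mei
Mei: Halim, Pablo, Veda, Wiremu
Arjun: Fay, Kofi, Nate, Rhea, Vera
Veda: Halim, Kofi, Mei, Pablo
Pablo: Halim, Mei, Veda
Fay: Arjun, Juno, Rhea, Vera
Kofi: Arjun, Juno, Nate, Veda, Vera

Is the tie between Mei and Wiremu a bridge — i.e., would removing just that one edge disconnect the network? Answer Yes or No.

Yes

Without the Mei–Wiremu edge there is no alternate route between Mei and Wiremu, so the network disconnects. It is a bridge.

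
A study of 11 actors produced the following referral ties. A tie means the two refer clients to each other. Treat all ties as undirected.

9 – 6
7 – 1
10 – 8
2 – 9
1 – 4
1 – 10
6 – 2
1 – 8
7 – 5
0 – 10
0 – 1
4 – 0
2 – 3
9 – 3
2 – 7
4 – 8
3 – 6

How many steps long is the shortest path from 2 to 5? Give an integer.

2

One shortest route is 2 – 7 – 5, which uses 2 edges, and 2 and 5 are not directly tied, so nothing shorter exists. So d(2,5) = 2.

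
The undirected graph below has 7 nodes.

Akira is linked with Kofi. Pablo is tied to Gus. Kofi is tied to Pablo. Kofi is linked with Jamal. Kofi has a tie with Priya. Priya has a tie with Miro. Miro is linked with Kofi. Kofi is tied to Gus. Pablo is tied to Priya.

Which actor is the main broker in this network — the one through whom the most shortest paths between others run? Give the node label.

Unnormalized betweenness of each node: Akira:0, Gus:0, Jamal:0, Kofi:11, Miro:0, Pablo:1/2, Priya:1/2.
Kofi has the largest value, 11, making it the main broker — the node through which the most shortest paths run.

Kofi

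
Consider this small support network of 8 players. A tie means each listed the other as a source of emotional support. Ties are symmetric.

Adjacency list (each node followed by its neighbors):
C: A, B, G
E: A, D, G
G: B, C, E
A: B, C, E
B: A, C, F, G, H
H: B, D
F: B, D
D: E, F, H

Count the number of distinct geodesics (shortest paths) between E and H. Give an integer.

1

The shortest distance is 2, and the only length-2 path is E–D–H. So there is exactly 1 shortest path.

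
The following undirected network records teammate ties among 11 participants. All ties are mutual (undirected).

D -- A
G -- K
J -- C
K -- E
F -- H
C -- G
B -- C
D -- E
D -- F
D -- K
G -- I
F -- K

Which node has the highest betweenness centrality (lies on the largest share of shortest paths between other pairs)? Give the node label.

Unnormalized betweenness of each node: A:0, B:0, C:17, D:10, E:0, F:9, G:27, H:0, I:0, J:0, K:26.
G has the largest value, 27, making it the main broker — the node through which the most shortest paths run.

G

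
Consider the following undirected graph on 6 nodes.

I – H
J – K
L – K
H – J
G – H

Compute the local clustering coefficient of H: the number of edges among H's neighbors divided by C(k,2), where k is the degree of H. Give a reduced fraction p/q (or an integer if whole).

0

H's neighbors: G, I, and J (k = 3).
Possible neighbor pairs: C(3,2) = 3. Edges among them: none → e = 0.
Clustering(H) = 0/3 = 0.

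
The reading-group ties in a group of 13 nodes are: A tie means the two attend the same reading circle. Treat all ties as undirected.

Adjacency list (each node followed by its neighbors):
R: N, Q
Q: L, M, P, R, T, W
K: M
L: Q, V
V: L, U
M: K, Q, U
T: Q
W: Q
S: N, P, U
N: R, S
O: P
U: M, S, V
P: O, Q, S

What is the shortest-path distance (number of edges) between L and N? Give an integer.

One shortest route is L – Q – R – N, which uses 3 edges, and at distance 2 from L we only reach {M, P, R, T, U, W}, which does not include N. So d(L,N) = 3.

3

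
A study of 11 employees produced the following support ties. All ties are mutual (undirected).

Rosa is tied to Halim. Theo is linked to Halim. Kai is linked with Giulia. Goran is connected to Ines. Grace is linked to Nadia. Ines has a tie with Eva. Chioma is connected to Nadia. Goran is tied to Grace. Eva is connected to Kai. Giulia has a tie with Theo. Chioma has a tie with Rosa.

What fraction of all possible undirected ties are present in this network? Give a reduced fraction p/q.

1/5

There are 11 edges and 11 nodes, so the maximum possible is C(11,2) = 55.
Density = 11/55 = 1/5.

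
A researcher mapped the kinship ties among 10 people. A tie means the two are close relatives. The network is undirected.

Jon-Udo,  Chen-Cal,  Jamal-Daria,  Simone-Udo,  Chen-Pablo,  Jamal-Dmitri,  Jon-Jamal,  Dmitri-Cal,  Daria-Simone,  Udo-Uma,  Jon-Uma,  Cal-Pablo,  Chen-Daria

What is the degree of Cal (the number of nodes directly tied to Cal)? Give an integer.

3

Cal is directly tied to Chen, Dmitri, and Pablo. That is 3 neighbors, so the degree of Cal is 3.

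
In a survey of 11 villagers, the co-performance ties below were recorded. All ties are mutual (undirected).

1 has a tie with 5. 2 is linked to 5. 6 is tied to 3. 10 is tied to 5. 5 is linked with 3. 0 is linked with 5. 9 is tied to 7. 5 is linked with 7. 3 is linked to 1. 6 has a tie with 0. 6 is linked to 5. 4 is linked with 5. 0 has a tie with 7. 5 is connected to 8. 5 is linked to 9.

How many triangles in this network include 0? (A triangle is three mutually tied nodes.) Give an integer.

0's neighbors: 5, 6, and 7.
Neighbor pairs that are themselves tied: 0–5–6; 0–5–7. Each forms one triangle with 0, for 2 in total.

2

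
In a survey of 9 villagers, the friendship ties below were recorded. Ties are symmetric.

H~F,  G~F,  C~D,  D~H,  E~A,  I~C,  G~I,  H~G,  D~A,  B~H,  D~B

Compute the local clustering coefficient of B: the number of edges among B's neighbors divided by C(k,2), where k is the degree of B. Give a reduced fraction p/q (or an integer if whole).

B's neighbors: D and H (k = 2).
Possible neighbor pairs: C(2,2) = 1. Edges among them: D–H → e = 1.
Clustering(B) = 1/1.

1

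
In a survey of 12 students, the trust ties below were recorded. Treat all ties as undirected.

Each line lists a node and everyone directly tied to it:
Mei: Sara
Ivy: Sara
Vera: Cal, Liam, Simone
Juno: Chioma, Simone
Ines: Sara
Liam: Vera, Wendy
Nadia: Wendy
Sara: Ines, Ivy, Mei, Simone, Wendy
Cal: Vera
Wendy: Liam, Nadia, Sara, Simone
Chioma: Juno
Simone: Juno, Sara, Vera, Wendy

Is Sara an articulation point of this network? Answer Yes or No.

Removing Sara leaves {Cal, Chioma, Juno, Liam, Nadia, Simone, Vera, and Wendy} with no path to {Mei}, so the network splits into 4 components. Sara is a cut vertex.

Yes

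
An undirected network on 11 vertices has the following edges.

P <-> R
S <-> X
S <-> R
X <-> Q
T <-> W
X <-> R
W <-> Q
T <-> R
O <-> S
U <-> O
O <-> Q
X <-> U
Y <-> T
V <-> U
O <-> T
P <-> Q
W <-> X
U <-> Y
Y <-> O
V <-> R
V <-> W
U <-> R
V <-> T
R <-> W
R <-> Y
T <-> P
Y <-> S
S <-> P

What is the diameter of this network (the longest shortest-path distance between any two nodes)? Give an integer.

2

Eccentricity of each node (its greatest distance to any other): O:2, P:2, Q:2, R:2, S:2, T:2, U:2, V:2, W:2, X:2, Y:2.
The maximum eccentricity is 2, realized for instance by the pair U–P via U – R – P. So the diameter is 2.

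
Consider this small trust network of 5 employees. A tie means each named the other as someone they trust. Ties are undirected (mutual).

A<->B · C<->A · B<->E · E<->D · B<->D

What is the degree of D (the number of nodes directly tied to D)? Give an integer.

D is directly tied to B and E. That is 2 neighbors, so the degree of D is 2.

2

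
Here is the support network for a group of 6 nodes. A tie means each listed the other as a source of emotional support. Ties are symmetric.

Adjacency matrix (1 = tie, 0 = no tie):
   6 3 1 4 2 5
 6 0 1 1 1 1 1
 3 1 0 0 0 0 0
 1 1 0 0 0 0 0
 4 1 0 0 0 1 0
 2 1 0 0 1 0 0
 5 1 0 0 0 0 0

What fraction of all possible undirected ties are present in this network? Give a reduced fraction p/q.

2/5

There are 6 edges and 6 nodes, so the maximum possible is C(6,2) = 15.
Density = 6/15 = 2/5.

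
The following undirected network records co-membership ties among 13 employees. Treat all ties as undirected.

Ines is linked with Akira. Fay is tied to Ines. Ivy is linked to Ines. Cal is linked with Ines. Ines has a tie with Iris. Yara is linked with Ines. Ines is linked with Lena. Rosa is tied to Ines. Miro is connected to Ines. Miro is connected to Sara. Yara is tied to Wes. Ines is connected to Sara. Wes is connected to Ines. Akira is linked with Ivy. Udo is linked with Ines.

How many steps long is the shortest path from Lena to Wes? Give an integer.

2

One shortest route is Lena – Ines – Wes, which uses 2 edges, and Lena and Wes are not directly tied, so nothing shorter exists. So d(Lena,Wes) = 2.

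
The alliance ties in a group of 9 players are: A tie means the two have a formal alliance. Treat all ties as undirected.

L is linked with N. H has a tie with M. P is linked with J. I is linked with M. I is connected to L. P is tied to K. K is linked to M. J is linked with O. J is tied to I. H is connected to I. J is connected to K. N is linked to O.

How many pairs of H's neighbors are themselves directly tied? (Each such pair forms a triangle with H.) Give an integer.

1

H's neighbors: I and M.
Neighbor pairs that are themselves tied: H–I–M. Each forms one triangle with H, for 1 in total.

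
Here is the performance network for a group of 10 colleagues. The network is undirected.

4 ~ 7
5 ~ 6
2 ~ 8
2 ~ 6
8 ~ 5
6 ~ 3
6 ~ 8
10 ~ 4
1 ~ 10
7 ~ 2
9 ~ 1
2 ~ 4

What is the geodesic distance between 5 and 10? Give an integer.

One shortest route is 5 – 6 – 2 – 4 – 10, which uses 4 edges, and at distance 3 from 5 we only reach {4, 7}, which does not include 10. So d(5,10) = 4.

4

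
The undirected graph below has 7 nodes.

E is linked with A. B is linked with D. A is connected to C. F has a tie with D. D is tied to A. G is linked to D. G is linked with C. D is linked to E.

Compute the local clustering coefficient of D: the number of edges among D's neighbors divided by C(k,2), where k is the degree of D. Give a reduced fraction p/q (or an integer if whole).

D's neighbors: A, B, E, F, and G (k = 5).
Possible neighbor pairs: C(5,2) = 10. Edges among them: A–E → e = 1.
Clustering(D) = 1/10.

1/10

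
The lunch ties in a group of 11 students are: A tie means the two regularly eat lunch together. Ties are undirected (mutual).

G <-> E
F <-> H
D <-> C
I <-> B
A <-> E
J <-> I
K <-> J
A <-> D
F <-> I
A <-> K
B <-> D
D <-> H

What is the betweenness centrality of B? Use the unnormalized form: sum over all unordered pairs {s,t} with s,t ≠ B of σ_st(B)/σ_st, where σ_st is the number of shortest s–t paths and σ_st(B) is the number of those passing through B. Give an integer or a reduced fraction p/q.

Pairs whose geodesics pass through B — A–I: 1/2; D–I: 1; D–J: 1/2; I–G: 1/2; I–C: 1; I–E: 1/2; C–J: 1/2.
All other pairs contribute 0.
Summing the contributions gives betweenness(B) = 9/2.

9/2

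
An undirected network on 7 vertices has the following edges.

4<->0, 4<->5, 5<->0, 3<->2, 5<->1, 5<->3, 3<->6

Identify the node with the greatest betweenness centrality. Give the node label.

5

Unnormalized betweenness of each node: 0:0, 1:0, 2:0, 3:9, 4:0, 5:11, 6:0.
5 has the largest value, 11, making it the main broker — the node through which the most shortest paths run.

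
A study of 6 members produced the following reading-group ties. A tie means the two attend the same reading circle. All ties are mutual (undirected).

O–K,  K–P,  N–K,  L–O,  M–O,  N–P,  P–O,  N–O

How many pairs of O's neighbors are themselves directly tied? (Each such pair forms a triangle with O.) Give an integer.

3

O's neighbors: K, L, M, N, and P.
Neighbor pairs that are themselves tied: O–K–N; O–K–P; O–N–P. Each forms one triangle with O, for 3 in total.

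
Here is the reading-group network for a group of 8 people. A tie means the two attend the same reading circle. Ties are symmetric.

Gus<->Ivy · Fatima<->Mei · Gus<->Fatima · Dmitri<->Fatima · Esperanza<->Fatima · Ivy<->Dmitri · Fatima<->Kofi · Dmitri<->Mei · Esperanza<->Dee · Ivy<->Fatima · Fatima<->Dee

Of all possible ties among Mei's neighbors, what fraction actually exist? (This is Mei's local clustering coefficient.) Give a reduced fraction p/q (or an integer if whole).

1

Mei's neighbors: Dmitri and Fatima (k = 2).
Possible neighbor pairs: C(2,2) = 1. Edges among them: Dmitri–Fatima → e = 1.
Clustering(Mei) = 1/1.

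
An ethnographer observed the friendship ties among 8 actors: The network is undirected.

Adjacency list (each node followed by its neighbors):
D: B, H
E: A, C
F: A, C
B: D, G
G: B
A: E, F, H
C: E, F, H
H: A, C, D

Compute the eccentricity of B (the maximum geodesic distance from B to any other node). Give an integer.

4

Distances from B: A:3, C:3, D:1, E:4, F:4, G:1, H:2.
The largest is 4 (to E and F), so the eccentricity of B is 4.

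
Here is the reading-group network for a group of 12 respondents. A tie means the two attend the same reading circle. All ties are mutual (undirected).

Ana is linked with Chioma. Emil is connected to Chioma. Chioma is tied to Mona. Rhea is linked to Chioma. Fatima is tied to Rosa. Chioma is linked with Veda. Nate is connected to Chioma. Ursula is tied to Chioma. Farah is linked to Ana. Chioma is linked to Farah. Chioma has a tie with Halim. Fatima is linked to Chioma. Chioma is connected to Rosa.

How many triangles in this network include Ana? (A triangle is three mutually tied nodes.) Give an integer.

Ana's neighbors: Chioma and Farah.
Neighbor pairs that are themselves tied: Ana–Chioma–Farah. Each forms one triangle with Ana, for 1 in total.

1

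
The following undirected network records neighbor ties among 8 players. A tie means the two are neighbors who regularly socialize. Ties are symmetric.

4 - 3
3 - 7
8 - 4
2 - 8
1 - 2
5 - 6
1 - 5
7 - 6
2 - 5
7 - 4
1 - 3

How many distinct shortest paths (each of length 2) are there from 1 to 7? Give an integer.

1

The shortest distance is 2, and the only length-2 path is 1–3–7. So there is exactly 1 shortest path.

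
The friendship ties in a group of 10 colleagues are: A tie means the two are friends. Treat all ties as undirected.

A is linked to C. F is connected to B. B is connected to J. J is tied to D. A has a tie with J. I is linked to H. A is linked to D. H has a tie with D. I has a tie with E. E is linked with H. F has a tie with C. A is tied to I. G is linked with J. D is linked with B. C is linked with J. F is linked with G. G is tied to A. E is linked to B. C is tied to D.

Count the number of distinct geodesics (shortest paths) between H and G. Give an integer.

The shortest distance is 3. The length-3 paths are: H–D–A–G; H–I–A–G; H–D–J–G.
That gives 3 distinct shortest paths.

3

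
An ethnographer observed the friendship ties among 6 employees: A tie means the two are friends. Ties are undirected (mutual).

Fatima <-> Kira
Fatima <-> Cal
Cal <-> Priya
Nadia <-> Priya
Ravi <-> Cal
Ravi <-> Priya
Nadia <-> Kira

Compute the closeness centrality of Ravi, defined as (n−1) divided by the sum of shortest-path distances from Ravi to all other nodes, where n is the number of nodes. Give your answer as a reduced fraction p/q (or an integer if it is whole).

5/9

Distances from Ravi: Cal:1, Fatima:2, Kira:3, Nadia:2, Priya:1. Sum = 9.
n = 6, so closeness = 5/9.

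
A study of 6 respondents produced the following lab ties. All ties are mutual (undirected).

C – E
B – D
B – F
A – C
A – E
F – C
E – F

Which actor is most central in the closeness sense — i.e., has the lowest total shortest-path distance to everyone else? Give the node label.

Farness (sum of distances to all others) for each node — A:11, B:9, C:8, D:13, E:8, F:7.
The smallest farness is 7, for F, so F has the highest closeness.

F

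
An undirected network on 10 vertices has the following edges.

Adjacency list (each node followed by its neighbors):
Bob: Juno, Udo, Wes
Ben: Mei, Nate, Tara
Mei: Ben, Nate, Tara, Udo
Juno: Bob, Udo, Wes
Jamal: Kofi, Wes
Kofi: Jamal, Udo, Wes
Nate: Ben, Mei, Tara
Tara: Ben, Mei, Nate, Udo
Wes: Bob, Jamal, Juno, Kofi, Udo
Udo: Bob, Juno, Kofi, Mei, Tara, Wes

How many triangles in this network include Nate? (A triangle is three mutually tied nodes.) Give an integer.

3

Nate's neighbors: Ben, Mei, and Tara.
Neighbor pairs that are themselves tied: Nate–Ben–Mei; Nate–Ben–Tara; Nate–Mei–Tara. Each forms one triangle with Nate, for 3 in total.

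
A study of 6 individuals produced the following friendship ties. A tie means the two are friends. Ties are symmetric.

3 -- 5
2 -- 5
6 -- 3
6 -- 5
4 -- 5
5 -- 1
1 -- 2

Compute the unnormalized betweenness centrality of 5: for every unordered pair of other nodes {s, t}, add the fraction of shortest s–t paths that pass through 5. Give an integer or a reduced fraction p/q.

Pairs whose geodesics pass through 5 — 1–6: 1; 1–4: 1; 1–3: 1; 6–4: 1; 6–2: 1; 4–3: 1; 4–2: 1; 3–2: 1.
All other pairs contribute 0.
Summing the contributions gives betweenness(5) = 8.

8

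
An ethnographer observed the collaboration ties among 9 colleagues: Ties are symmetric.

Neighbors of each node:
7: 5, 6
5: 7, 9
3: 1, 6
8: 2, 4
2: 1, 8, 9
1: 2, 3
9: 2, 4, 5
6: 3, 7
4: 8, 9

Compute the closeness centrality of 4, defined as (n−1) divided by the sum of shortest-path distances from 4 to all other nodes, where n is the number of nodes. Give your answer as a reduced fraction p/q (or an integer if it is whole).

Distances from 4: 1:3, 2:2, 3:4, 5:2, 6:4, 7:3, 8:1, 9:1. Sum = 20.
n = 9, so closeness = 8/20 = 2/5.

2/5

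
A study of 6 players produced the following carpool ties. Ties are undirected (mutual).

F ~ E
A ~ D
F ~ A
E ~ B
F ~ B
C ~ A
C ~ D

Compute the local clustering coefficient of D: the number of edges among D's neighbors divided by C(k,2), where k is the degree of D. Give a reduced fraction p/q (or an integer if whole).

D's neighbors: A and C (k = 2).
Possible neighbor pairs: C(2,2) = 1. Edges among them: A–C → e = 1.
Clustering(D) = 1/1.

1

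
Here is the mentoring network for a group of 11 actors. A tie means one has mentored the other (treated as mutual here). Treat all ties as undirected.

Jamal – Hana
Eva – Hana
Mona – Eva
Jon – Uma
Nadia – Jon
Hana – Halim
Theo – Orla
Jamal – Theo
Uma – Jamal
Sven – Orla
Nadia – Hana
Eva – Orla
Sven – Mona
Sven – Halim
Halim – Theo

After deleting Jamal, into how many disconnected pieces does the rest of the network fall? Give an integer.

Jamal's neighbors (Hana, Theo, and Uma) remain reachable from one another through other ties, so the rest of the network stays in one piece.

1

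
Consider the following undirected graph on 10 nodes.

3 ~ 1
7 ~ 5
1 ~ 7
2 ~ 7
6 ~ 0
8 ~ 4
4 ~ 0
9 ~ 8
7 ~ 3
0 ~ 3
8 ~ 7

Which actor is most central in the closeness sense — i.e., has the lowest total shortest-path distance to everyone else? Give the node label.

Farness (sum of distances to all others) for each node — 0:18, 1:19, 2:22, 3:16, 4:19, 5:22, 6:26, 7:14, 8:16, 9:24.
The smallest farness is 14, for 7, so 7 has the highest closeness.

7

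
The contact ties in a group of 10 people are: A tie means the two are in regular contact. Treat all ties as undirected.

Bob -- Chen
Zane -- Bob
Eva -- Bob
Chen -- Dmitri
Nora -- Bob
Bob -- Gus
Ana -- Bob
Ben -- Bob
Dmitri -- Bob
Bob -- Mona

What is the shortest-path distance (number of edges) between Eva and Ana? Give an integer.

2

One shortest route is Eva – Bob – Ana, which uses 2 edges, and Eva and Ana are not directly tied, so nothing shorter exists. So d(Eva,Ana) = 2.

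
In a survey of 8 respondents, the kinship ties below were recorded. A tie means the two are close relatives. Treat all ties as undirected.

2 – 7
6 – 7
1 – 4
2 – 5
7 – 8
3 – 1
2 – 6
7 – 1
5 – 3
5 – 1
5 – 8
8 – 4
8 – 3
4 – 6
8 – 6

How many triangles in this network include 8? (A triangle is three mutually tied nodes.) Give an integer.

3

8's neighbors: 3, 4, 5, 6, and 7.
Neighbor pairs that are themselves tied: 8–3–5; 8–4–6; 8–6–7. Each forms one triangle with 8, for 3 in total.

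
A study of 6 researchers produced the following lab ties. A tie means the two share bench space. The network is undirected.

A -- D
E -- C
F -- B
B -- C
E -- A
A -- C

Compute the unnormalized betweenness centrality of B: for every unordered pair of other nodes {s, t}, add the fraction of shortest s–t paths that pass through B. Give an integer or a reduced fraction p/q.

4

Pairs whose geodesics pass through B — E–F: 1; A–F: 1; C–F: 1; F–D: 1.
All other pairs contribute 0.
Summing the contributions gives betweenness(B) = 4.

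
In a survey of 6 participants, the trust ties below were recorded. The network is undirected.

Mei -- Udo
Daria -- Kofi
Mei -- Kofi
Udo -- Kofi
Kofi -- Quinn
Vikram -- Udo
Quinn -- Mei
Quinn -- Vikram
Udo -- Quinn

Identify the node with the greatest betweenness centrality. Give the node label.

Kofi

Unnormalized betweenness of each node: Daria:0, Kofi:4, Mei:0, Quinn:3/2, Udo:3/2, Vikram:0.
Kofi has the largest value, 4, making it the main broker — the node through which the most shortest paths run.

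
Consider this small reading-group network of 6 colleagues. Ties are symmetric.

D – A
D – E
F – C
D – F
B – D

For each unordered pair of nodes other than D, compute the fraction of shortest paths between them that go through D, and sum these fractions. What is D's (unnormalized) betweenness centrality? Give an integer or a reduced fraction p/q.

Pairs whose geodesics pass through D — A–C: 1; A–F: 1; A–E: 1; A–B: 1; C–E: 1; C–B: 1; F–E: 1; F–B: 1; E–B: 1.
All other pairs contribute 0.
Summing the contributions gives betweenness(D) = 9.

9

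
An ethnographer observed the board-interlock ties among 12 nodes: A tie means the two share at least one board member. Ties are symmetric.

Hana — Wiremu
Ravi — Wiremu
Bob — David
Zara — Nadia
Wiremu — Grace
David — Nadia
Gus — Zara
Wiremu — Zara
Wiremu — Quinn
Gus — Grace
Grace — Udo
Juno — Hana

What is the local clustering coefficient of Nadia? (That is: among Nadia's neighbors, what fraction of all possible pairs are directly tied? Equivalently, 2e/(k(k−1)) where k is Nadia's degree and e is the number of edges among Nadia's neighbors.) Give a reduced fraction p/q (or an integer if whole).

Nadia's neighbors: David and Zara (k = 2).
Possible neighbor pairs: C(2,2) = 1. Edges among them: none → e = 0.
Clustering(Nadia) = 0/1.

0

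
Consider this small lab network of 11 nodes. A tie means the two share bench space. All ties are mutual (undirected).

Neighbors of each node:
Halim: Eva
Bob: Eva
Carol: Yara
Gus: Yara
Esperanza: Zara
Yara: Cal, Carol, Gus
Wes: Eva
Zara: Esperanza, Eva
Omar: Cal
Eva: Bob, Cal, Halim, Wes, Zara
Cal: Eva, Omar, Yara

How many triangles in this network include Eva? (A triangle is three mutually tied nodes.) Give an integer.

0

Eva's neighbors are Bob, Cal, Halim, Wes, and Zara, but none of them are tied to each other, so no triangle contains Eva.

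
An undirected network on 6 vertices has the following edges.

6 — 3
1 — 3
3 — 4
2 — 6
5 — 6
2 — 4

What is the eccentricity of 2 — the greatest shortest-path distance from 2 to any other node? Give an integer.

3

Distances from 2: 1:3, 3:2, 4:1, 5:2, 6:1.
The largest is 3 (to 1), so the eccentricity of 2 is 3.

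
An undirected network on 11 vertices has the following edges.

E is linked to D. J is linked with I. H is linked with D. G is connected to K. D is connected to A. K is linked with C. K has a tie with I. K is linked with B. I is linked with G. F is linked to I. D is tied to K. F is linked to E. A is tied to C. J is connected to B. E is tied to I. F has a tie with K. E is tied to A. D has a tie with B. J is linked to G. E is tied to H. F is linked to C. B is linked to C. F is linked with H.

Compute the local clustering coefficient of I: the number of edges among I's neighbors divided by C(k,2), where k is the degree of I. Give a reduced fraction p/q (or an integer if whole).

I's neighbors: E, F, G, J, and K (k = 5).
Possible neighbor pairs: C(5,2) = 10. Edges among them: E–F, F–K, G–J, G–K → e = 4.
Clustering(I) = 4/10 = 2/5.

2/5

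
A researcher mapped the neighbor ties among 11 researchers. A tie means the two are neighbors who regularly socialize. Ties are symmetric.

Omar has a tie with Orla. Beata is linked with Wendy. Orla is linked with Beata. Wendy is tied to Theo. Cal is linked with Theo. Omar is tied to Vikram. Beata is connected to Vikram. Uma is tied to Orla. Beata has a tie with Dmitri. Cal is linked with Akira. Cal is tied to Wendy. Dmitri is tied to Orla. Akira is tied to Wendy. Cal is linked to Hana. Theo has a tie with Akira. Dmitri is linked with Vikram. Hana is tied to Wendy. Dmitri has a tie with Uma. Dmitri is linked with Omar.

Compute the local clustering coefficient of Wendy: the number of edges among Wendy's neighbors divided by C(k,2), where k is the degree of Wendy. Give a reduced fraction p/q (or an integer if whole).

Wendy's neighbors: Akira, Beata, Cal, Hana, and Theo (k = 5).
Possible neighbor pairs: C(5,2) = 10. Edges among them: Akira–Cal, Akira–Theo, Cal–Hana, Cal–Theo → e = 4.
Clustering(Wendy) = 4/10 = 2/5.

2/5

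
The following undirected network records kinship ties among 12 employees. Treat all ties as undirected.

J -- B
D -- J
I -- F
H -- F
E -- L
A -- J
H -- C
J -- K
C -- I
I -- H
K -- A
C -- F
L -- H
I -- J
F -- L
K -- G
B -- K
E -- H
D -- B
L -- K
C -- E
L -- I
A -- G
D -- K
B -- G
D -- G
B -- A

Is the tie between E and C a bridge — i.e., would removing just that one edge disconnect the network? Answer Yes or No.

Even without that edge, E still reaches C via E – H – C, so the network stays connected. Not a bridge.

No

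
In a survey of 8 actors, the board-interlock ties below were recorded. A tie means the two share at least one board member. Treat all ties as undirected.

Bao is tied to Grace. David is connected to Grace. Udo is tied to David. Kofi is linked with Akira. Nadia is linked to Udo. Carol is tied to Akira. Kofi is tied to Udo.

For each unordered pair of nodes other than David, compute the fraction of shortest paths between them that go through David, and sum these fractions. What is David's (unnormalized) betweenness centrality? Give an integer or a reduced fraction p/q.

Pairs whose geodesics pass through David — Udo–Bao: 1; Udo–Grace: 1; Nadia–Bao: 1; Nadia–Grace: 1; Bao–Akira: 1; Bao–Carol: 1; Bao–Kofi: 1; Akira–Grace: 1; Carol–Grace: 1; Grace–Kofi: 1.
All other pairs contribute 0.
Summing the contributions gives betweenness(David) = 10.

10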